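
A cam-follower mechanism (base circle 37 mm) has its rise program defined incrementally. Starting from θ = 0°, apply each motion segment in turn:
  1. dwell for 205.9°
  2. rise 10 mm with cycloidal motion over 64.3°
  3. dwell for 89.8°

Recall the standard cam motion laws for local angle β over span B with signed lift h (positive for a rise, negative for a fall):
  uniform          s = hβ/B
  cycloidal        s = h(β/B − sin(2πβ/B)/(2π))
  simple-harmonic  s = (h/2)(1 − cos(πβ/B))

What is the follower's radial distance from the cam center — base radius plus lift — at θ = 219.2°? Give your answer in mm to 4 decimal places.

seg 1 [0°–205.9°] dwell: s stays 0.0000
seg 2 [205.9°–270.2°] cycloidal, h=10: θ=219.2° here. β=13.3, B=64.3. 10·(0.2068 − sin(2π·0.2068)/(2π)) = 0.5350 → s = 0.5350
radial distance = base radius + s = 37 + 0.5350 = 37.5350

37.5350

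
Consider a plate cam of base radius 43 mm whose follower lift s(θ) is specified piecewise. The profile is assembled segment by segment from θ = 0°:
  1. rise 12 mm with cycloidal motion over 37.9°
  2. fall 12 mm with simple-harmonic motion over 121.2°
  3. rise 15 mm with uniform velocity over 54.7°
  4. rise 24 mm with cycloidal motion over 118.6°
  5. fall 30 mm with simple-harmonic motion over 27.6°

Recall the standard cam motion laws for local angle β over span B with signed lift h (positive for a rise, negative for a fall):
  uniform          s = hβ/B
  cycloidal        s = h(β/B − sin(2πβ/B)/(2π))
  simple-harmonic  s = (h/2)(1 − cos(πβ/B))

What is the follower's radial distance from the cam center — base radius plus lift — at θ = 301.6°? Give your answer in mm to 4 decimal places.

seg 1 [0°–37.9°] cycloidal, h=12: full span → s += 12 → s = 12.0000
seg 2 [37.9°–159.1°] simple-harmonic, h=-12: full span → s += -12 → s = 0.0000
seg 3 [159.1°–213.8°] uniform, h=15: full span → s += 15 → s = 15.0000
seg 4 [213.8°–332.4°] cycloidal, h=24: θ=301.6° here. β=87.8, B=118.6. 24·(0.7403 − sin(2π·0.7403)/(2π)) = 21.5799 → s = 36.5799
radial distance = base radius + s = 43 + 36.5799 = 79.5799

79.5799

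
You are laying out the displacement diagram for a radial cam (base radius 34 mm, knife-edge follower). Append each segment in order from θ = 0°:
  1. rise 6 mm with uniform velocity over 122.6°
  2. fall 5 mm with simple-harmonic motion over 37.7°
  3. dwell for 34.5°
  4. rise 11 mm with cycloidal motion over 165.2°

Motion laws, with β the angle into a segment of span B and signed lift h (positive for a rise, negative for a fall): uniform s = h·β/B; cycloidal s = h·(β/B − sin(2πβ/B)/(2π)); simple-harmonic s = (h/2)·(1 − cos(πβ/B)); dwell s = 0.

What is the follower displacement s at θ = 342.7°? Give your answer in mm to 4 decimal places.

seg 1 [0°–122.6°] uniform, h=6: full span → s += 6 → s = 6.0000
seg 2 [122.6°–160.3°] simple-harmonic, h=-5: full span → s += -5 → s = 1.0000
seg 3 [160.3°–194.8°] dwell: s stays 1.0000
seg 4 [194.8°–360°] cycloidal, h=11: θ=342.7° here. β=147.9, B=165.2. 11·(0.8953 − sin(2π·0.8953)/(2π)) = 10.9187 → s = 11.9187

11.9187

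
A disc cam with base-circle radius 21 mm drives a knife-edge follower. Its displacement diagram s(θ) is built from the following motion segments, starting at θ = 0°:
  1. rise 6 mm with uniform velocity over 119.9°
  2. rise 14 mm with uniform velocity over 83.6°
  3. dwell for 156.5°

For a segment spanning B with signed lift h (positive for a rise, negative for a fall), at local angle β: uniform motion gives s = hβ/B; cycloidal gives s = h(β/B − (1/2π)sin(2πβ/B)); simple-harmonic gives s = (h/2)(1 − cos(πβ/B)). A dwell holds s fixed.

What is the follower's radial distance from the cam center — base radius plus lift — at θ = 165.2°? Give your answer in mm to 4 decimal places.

seg 1 [0°–119.9°] uniform, h=6: full span → s += 6 → s = 6.0000
seg 2 [119.9°–203.5°] uniform, h=14: θ=165.2° here. β=45.3, B=83.6. 14·45.3/83.6 = 7.5861 → s = 13.5861
radial distance = base radius + s = 21 + 13.5861 = 34.5861

34.5861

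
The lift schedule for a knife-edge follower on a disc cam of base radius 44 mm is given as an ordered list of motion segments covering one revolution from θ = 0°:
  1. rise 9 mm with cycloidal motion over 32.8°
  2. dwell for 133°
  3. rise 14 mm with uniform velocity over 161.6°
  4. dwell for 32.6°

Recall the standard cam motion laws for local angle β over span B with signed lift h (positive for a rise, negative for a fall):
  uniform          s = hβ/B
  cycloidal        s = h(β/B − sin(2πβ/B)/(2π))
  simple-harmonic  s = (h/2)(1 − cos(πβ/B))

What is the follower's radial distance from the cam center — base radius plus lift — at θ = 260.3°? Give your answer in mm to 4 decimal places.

seg 1 [0°–32.8°] cycloidal, h=9: full span → s += 9 → s = 9.0000
seg 2 [32.8°–165.8°] dwell: s stays 9.0000
seg 3 [165.8°–327.4°] uniform, h=14: θ=260.3° here. β=94.5, B=161.6. 14·94.5/161.6 = 8.1869 → s = 17.1869
radial distance = base radius + s = 44 + 17.1869 = 61.1869

61.1869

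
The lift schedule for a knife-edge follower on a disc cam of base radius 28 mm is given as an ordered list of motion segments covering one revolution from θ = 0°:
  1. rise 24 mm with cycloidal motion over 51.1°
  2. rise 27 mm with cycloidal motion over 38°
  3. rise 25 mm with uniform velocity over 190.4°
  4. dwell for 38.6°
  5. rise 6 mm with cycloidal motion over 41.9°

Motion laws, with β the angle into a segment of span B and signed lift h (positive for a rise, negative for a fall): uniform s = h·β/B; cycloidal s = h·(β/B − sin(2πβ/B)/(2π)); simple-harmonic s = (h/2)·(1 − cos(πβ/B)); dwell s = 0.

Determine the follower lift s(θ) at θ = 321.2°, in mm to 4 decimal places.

seg 1 [0°–51.1°] cycloidal, h=24: full span → s += 24 → s = 24.0000
seg 2 [51.1°–89.1°] cycloidal, h=27: full span → s += 27 → s = 51.0000
seg 3 [89.1°–279.5°] uniform, h=25: full span → s += 25 → s = 76.0000
seg 4 [279.5°–318.1°] dwell: s stays 76.0000
seg 5 [318.1°–360°] cycloidal, h=6: θ=321.2° here. β=3.1, B=41.9. 6·(0.0740 − sin(2π·0.0740)/(2π)) = 0.0158 → s = 76.0158

76.0158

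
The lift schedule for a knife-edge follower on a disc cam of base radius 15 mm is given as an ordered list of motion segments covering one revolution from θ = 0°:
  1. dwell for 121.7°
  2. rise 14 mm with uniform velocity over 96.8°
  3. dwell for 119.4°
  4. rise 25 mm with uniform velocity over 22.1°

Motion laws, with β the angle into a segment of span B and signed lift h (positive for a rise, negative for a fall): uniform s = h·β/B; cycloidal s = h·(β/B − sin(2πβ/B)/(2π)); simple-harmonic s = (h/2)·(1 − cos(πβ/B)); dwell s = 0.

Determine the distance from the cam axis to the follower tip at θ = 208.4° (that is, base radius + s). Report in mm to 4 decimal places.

seg 1 [0°–121.7°] dwell: s stays 0.0000
seg 2 [121.7°–218.5°] uniform, h=14: θ=208.4° here. β=86.7, B=96.8. 14·86.7/96.8 = 12.5393 → s = 12.5393
radial distance = base radius + s = 15 + 12.5393 = 27.5393

27.5393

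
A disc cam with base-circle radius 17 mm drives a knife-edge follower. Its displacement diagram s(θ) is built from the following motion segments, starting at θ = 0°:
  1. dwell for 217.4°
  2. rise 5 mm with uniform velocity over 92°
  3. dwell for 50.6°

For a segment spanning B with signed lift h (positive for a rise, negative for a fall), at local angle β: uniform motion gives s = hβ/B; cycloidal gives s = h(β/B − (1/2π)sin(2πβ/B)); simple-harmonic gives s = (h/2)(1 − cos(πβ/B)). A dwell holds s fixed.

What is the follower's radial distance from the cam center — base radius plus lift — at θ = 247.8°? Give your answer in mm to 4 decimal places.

seg 1 [0°–217.4°] dwell: s stays 0.0000
seg 2 [217.4°–309.4°] uniform, h=5: θ=247.8° here. β=30.4, B=92. 5·30.4/92 = 1.6522 → s = 1.6522
radial distance = base radius + s = 17 + 1.6522 = 18.6522

18.6522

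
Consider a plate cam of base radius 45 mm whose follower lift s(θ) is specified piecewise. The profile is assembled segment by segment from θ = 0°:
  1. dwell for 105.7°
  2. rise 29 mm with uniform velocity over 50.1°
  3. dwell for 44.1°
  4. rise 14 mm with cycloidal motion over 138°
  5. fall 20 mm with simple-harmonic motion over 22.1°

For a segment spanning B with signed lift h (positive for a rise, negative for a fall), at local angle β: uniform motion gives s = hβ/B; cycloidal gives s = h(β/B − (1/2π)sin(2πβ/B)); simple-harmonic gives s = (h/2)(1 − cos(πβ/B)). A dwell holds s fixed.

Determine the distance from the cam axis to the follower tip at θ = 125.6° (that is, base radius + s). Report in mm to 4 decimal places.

seg 1 [0°–105.7°] dwell: s stays 0.0000
seg 2 [105.7°–155.8°] uniform, h=29: θ=125.6° here. β=19.9, B=50.1. 29·19.9/50.1 = 11.5190 → s = 11.5190
radial distance = base radius + s = 45 + 11.5190 = 56.5190

56.5190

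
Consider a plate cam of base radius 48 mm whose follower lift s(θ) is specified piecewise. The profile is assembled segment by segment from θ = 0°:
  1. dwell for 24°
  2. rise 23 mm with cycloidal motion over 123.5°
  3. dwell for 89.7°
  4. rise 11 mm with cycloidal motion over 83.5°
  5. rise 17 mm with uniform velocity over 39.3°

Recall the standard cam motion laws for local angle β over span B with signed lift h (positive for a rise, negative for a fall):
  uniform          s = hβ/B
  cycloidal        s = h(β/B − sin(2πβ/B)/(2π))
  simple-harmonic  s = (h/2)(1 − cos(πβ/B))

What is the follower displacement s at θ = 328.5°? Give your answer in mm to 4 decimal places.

seg 1 [0°–24°] dwell: s stays 0.0000
seg 2 [24°–147.5°] cycloidal, h=23: full span → s += 23 → s = 23.0000
seg 3 [147.5°–237.2°] dwell: s stays 23.0000
seg 4 [237.2°–320.7°] cycloidal, h=11: full span → s += 11 → s = 34.0000
seg 5 [320.7°–360°] uniform, h=17: θ=328.5° here. β=7.8, B=39.3. 17·7.8/39.3 = 3.3740 → s = 37.3740

37.3740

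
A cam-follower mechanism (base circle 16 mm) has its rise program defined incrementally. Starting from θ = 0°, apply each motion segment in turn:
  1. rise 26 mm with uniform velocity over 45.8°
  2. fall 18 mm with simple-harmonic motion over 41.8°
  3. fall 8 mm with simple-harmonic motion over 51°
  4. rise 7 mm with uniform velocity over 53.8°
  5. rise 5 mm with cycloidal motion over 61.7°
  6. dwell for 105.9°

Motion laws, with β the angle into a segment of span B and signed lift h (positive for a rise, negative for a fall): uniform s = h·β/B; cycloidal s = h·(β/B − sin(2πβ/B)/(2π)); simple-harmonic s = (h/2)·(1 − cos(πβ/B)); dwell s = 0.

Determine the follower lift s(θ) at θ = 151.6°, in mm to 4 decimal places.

seg 1 [0°–45.8°] uniform, h=26: full span → s += 26 → s = 26.0000
seg 2 [45.8°–87.6°] simple-harmonic, h=-18: full span → s += -18 → s = 8.0000
seg 3 [87.6°–138.6°] simple-harmonic, h=-8: full span → s += -8 → s = 0.0000
seg 4 [138.6°–192.4°] uniform, h=7: θ=151.6° here. β=13, B=53.8. 7·13/53.8 = 1.6914 → s = 1.6914

1.6914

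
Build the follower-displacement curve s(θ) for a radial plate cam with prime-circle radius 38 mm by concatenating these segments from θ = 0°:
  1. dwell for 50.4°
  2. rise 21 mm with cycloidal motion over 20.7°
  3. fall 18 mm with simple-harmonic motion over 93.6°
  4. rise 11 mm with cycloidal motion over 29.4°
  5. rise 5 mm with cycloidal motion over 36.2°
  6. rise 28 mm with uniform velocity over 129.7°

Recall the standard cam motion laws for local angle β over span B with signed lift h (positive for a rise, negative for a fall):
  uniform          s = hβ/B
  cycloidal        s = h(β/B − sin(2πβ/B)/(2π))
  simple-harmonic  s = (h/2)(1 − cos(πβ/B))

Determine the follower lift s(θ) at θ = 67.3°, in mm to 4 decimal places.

seg 1 [0°–50.4°] dwell: s stays 0.0000
seg 2 [50.4°–71.1°] cycloidal, h=21: θ=67.3° here. β=16.9, B=20.7. 21·(0.8164 − sin(2π·0.8164)/(2π)) = 20.2003 → s = 20.2003

20.2003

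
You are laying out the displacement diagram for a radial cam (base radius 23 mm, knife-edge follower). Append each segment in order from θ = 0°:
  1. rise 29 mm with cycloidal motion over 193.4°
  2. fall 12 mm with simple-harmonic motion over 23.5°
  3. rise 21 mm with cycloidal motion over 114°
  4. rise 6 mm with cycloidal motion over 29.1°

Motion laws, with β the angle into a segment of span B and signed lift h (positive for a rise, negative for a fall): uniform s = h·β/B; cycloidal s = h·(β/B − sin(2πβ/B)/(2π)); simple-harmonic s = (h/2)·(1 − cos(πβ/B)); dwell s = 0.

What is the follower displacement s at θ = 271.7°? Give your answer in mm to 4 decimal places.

seg 1 [0°–193.4°] cycloidal, h=29: full span → s += 29 → s = 29.0000
seg 2 [193.4°–216.9°] simple-harmonic, h=-12: full span → s += -12 → s = 17.0000
seg 3 [216.9°–330.9°] cycloidal, h=21: θ=271.7° here. β=54.8, B=114. 21·(0.4807 − sin(2π·0.4807)/(2π)) = 9.6905 → s = 26.6905

26.6905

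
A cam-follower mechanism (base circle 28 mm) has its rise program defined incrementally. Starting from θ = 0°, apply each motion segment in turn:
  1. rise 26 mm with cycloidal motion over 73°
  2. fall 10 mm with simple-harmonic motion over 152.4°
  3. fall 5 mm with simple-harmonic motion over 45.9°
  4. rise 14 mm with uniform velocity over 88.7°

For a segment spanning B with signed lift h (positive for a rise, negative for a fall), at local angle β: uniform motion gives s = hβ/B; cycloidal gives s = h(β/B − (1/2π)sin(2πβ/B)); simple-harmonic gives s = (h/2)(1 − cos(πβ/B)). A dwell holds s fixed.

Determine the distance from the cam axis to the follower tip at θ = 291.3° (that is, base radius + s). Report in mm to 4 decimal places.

seg 1 [0°–73°] cycloidal, h=26: full span → s += 26 → s = 26.0000
seg 2 [73°–225.4°] simple-harmonic, h=-10: full span → s += -10 → s = 16.0000
seg 3 [225.4°–271.3°] simple-harmonic, h=-5: full span → s += -5 → s = 11.0000
seg 4 [271.3°–360°] uniform, h=14: θ=291.3° here. β=20, B=88.7. 14·20/88.7 = 3.1567 → s = 14.1567
radial distance = base radius + s = 28 + 14.1567 = 42.1567

42.1567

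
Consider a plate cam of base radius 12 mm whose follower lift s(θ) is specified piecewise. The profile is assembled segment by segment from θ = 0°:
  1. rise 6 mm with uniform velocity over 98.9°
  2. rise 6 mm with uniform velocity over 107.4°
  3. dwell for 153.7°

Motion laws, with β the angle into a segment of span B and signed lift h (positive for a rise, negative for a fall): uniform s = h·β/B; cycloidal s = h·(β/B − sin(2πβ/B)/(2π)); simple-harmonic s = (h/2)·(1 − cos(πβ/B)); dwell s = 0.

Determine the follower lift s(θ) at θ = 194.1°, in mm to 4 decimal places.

seg 1 [0°–98.9°] uniform, h=6: full span → s += 6 → s = 6.0000
seg 2 [98.9°–206.3°] uniform, h=6: θ=194.1° here. β=95.2, B=107.4. 6·95.2/107.4 = 5.3184 → s = 11.3184

11.3184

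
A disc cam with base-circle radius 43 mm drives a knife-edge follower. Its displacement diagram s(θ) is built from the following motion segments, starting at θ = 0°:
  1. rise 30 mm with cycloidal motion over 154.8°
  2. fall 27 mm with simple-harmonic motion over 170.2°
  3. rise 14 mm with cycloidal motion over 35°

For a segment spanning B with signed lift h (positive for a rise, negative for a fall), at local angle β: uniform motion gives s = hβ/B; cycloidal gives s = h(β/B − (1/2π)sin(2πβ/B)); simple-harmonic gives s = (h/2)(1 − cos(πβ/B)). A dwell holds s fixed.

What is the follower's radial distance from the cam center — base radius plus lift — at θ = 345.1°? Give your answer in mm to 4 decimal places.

seg 1 [0°–154.8°] cycloidal, h=30: full span → s += 30 → s = 30.0000
seg 2 [154.8°–325°] simple-harmonic, h=-27: full span → s += -27 → s = 3.0000
seg 3 [325°–360°] cycloidal, h=14: θ=345.1° here. β=20.1, B=35. 14·(0.5743 − sin(2π·0.5743)/(2π)) = 9.0426 → s = 12.0426
radial distance = base radius + s = 43 + 12.0426 = 55.0426

55.0426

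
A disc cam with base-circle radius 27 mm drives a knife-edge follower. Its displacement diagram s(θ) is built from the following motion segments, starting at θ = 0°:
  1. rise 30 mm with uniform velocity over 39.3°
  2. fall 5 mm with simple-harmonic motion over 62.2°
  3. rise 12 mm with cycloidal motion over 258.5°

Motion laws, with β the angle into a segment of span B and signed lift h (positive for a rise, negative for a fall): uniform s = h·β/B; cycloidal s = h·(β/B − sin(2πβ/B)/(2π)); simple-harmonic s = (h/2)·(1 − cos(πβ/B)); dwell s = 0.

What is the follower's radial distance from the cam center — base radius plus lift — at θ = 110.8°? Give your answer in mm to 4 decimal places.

seg 1 [0°–39.3°] uniform, h=30: full span → s += 30 → s = 30.0000
seg 2 [39.3°–101.5°] simple-harmonic, h=-5: full span → s += -5 → s = 25.0000
seg 3 [101.5°–360°] cycloidal, h=12: θ=110.8° here. β=9.3, B=258.5. 12·(0.0360 − sin(2π·0.0360)/(2π)) = 0.0037 → s = 25.0037
radial distance = base radius + s = 27 + 25.0037 = 52.0037

52.0037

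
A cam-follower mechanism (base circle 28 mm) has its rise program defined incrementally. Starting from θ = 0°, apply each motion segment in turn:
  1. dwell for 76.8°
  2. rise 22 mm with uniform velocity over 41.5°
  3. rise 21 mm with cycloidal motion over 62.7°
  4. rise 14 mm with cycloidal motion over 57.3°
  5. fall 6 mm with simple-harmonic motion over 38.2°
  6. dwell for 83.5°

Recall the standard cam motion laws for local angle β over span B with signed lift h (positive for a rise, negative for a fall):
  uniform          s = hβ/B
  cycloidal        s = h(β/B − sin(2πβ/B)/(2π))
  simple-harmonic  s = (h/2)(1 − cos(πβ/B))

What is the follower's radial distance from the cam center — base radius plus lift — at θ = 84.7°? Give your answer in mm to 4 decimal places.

seg 1 [0°–76.8°] dwell: s stays 0.0000
seg 2 [76.8°–118.3°] uniform, h=22: θ=84.7° here. β=7.9, B=41.5. 22·7.9/41.5 = 4.1880 → s = 4.1880
radial distance = base radius + s = 28 + 4.1880 = 32.1880

32.1880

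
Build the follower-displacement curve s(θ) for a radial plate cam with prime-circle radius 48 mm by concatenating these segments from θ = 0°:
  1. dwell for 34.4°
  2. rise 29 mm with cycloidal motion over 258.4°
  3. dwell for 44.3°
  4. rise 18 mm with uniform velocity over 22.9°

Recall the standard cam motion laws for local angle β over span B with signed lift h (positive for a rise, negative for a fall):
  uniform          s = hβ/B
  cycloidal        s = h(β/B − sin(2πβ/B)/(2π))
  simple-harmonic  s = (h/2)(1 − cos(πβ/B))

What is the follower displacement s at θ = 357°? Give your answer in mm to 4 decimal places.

seg 1 [0°–34.4°] dwell: s stays 0.0000
seg 2 [34.4°–292.8°] cycloidal, h=29: full span → s += 29 → s = 29.0000
seg 3 [292.8°–337.1°] dwell: s stays 29.0000
seg 4 [337.1°–360°] uniform, h=18: θ=357° here. β=19.9, B=22.9. 18·19.9/22.9 = 15.6419 → s = 44.6419

44.6419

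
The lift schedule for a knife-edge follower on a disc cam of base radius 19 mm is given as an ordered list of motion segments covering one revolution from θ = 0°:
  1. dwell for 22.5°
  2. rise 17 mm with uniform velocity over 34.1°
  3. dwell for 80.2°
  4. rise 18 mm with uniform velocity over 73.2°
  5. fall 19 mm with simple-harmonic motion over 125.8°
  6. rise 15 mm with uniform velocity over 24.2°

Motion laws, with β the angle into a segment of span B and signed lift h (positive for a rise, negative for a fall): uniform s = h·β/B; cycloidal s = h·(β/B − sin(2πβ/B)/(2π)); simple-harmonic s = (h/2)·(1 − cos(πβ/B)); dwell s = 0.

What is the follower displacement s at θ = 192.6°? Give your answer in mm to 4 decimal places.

seg 1 [0°–22.5°] dwell: s stays 0.0000
seg 2 [22.5°–56.6°] uniform, h=17: full span → s += 17 → s = 17.0000
seg 3 [56.6°–136.8°] dwell: s stays 17.0000
seg 4 [136.8°–210°] uniform, h=18: θ=192.6° here. β=55.8, B=73.2. 18·55.8/73.2 = 13.7213 → s = 30.7213

30.7213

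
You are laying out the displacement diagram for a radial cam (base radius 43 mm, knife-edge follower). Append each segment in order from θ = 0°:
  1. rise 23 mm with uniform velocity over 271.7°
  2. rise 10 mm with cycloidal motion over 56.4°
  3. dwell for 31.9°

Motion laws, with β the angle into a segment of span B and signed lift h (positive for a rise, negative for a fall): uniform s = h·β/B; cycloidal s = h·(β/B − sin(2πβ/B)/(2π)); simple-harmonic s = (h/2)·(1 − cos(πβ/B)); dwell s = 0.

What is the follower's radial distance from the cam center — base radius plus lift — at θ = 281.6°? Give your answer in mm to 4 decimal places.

seg 1 [0°–271.7°] uniform, h=23: full span → s += 23 → s = 23.0000
seg 2 [271.7°–328.1°] cycloidal, h=10: θ=281.6° here. β=9.9, B=56.4. 10·(0.1755 − sin(2π·0.1755)/(2π)) = 0.3348 → s = 23.3348
radial distance = base radius + s = 43 + 23.3348 = 66.3348

66.3348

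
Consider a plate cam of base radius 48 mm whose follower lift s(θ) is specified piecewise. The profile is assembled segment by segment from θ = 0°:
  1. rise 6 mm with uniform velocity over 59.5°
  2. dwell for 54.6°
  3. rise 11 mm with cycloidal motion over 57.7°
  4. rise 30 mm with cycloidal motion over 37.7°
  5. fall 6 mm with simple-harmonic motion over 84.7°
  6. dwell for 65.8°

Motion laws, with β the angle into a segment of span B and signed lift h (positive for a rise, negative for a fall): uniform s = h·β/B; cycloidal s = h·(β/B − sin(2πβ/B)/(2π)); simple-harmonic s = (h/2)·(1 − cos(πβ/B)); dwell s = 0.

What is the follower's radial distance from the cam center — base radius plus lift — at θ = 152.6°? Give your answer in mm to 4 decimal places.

seg 1 [0°–59.5°] uniform, h=6: full span → s += 6 → s = 6.0000
seg 2 [59.5°–114.1°] dwell: s stays 6.0000
seg 3 [114.1°–171.8°] cycloidal, h=11: θ=152.6° here. β=38.5, B=57.7. 11·(0.6672 − sin(2π·0.6672)/(2π)) = 8.8590 → s = 14.8590
radial distance = base radius + s = 48 + 14.8590 = 62.8590

62.8590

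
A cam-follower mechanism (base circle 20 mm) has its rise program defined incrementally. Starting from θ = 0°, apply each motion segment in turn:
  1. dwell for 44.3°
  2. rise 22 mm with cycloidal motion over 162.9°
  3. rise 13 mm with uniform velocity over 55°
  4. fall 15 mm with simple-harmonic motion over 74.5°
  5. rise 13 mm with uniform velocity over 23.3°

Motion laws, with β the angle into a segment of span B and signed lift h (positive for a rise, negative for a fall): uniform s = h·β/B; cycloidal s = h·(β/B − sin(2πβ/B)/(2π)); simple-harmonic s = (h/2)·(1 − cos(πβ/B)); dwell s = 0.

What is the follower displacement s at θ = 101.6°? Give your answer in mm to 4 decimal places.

seg 1 [0°–44.3°] dwell: s stays 0.0000
seg 2 [44.3°–207.2°] cycloidal, h=22: θ=101.6° here. β=57.3, B=162.9. 22·(0.3517 − sin(2π·0.3517)/(2π)) = 4.9286 → s = 4.9286

4.9286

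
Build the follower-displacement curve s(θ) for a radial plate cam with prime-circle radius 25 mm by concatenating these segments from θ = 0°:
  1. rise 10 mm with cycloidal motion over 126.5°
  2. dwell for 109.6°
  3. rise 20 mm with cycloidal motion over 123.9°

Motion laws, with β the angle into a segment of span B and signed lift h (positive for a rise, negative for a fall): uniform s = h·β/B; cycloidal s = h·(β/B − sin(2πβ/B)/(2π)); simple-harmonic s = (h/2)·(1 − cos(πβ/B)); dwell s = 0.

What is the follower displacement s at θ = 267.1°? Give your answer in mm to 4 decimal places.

seg 1 [0°–126.5°] cycloidal, h=10: full span → s += 10 → s = 10.0000
seg 2 [126.5°–236.1°] dwell: s stays 10.0000
seg 3 [236.1°–360°] cycloidal, h=20: θ=267.1° here. β=31, B=123.9. 20·(0.2502 − sin(2π·0.2502)/(2π)) = 1.8209 → s = 11.8209

11.8209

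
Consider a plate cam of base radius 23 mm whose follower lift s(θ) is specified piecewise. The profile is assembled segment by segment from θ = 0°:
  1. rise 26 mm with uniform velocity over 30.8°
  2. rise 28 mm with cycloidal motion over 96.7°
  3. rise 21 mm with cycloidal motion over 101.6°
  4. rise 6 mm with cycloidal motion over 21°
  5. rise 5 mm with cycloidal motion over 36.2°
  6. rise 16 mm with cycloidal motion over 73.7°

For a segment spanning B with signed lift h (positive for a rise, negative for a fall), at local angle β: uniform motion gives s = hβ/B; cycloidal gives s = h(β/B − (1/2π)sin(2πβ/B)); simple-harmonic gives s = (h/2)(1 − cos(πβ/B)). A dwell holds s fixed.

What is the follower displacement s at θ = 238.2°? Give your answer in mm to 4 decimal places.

seg 1 [0°–30.8°] uniform, h=26: full span → s += 26 → s = 26.0000
seg 2 [30.8°–127.5°] cycloidal, h=28: full span → s += 28 → s = 54.0000
seg 3 [127.5°–229.1°] cycloidal, h=21: full span → s += 21 → s = 75.0000
seg 4 [229.1°–250.1°] cycloidal, h=6: θ=238.2° here. β=9.1, B=21. 6·(0.4333 − sin(2π·0.4333)/(2π)) = 2.2116 → s = 77.2116

77.2116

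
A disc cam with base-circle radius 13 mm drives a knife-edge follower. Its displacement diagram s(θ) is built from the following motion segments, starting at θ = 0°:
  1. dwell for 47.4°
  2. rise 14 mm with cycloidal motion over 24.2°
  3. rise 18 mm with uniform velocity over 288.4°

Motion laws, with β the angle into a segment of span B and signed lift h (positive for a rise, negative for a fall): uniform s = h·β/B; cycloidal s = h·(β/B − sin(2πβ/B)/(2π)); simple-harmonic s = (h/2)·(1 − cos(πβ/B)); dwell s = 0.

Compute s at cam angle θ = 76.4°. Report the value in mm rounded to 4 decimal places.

seg 1 [0°–47.4°] dwell: s stays 0.0000
seg 2 [47.4°–71.6°] cycloidal, h=14: full span → s += 14 → s = 14.0000
seg 3 [71.6°–360°] uniform, h=18: θ=76.4° here. β=4.8, B=288.4. 18·4.8/288.4 = 0.2996 → s = 14.2996

14.2996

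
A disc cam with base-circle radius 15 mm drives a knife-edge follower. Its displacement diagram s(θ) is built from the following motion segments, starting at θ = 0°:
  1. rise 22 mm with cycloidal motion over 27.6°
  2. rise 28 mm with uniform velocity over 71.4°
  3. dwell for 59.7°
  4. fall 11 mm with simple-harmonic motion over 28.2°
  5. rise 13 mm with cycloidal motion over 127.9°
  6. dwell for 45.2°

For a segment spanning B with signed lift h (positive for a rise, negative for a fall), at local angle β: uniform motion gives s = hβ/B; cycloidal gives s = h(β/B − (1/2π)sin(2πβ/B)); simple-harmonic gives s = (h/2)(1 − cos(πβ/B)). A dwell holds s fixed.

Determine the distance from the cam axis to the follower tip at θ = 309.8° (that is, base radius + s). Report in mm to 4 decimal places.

seg 1 [0°–27.6°] cycloidal, h=22: full span → s += 22 → s = 22.0000
seg 2 [27.6°–99°] uniform, h=28: full span → s += 28 → s = 50.0000
seg 3 [99°–158.7°] dwell: s stays 50.0000
seg 4 [158.7°–186.9°] simple-harmonic, h=-11: full span → s += -11 → s = 39.0000
seg 5 [186.9°–314.8°] cycloidal, h=13: θ=309.8° here. β=122.9, B=127.9. 13·(0.9609 − sin(2π·0.9609)/(2π)) = 12.9949 → s = 51.9949
radial distance = base radius + s = 15 + 51.9949 = 66.9949

66.9949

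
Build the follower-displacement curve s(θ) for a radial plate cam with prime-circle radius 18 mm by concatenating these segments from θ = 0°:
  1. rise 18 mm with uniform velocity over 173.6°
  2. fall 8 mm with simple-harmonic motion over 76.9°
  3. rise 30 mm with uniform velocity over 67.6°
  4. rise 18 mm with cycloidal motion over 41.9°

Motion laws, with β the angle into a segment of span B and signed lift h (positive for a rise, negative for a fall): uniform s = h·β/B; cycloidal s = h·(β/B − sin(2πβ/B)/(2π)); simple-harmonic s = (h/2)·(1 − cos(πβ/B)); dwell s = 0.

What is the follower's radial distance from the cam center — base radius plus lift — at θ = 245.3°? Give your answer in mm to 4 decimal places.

seg 1 [0°–173.6°] uniform, h=18: full span → s += 18 → s = 18.0000
seg 2 [173.6°–250.5°] simple-harmonic, h=-8: θ=245.3° here. β=71.7, B=76.9. -8/2·(1 − cos(π·0.9324)) = -7.9101 → s = 10.0899
radial distance = base radius + s = 18 + 10.0899 = 28.0899

28.0899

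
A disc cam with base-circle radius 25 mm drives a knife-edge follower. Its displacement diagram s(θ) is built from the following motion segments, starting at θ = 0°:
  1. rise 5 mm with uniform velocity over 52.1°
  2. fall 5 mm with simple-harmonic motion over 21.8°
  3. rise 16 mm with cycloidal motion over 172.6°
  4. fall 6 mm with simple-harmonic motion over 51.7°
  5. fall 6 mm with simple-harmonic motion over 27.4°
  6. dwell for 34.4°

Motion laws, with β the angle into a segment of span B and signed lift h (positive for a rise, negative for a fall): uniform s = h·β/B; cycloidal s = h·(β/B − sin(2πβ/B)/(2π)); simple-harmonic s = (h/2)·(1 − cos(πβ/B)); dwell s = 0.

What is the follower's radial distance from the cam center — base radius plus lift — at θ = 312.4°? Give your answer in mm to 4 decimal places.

seg 1 [0°–52.1°] uniform, h=5: full span → s += 5 → s = 5.0000
seg 2 [52.1°–73.9°] simple-harmonic, h=-5: full span → s += -5 → s = 0.0000
seg 3 [73.9°–246.5°] cycloidal, h=16: full span → s += 16 → s = 16.0000
seg 4 [246.5°–298.2°] simple-harmonic, h=-6: full span → s += -6 → s = 10.0000
seg 5 [298.2°–325.6°] simple-harmonic, h=-6: θ=312.4° here. β=14.2, B=27.4. -6/2·(1 − cos(π·0.5182)) = -3.1719 → s = 6.8281
radial distance = base radius + s = 25 + 6.8281 = 31.8281

31.8281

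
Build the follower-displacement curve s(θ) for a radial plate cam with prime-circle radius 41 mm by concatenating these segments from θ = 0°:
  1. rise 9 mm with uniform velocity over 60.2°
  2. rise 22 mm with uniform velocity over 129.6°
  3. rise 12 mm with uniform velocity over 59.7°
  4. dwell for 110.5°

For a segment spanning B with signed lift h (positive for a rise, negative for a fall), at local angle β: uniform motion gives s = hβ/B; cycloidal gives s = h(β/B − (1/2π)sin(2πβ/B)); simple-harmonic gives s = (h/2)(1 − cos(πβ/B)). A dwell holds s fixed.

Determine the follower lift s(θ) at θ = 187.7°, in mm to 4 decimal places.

seg 1 [0°–60.2°] uniform, h=9: full span → s += 9 → s = 9.0000
seg 2 [60.2°–189.8°] uniform, h=22: θ=187.7° here. β=127.5, B=129.6. 22·127.5/129.6 = 21.6435 → s = 30.6435

30.6435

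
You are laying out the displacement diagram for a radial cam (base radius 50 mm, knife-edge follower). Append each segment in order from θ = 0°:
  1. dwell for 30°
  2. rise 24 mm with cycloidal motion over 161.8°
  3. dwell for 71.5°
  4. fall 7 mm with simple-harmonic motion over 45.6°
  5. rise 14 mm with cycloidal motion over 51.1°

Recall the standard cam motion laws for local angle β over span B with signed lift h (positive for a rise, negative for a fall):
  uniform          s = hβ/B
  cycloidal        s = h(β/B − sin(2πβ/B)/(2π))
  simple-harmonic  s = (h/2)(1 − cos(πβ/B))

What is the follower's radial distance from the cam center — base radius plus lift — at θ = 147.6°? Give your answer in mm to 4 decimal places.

seg 1 [0°–30°] dwell: s stays 0.0000
seg 2 [30°–191.8°] cycloidal, h=24: θ=147.6° here. β=117.6, B=161.8. 24·(0.7268 − sin(2π·0.7268)/(2π)) = 21.2230 → s = 21.2230
radial distance = base radius + s = 50 + 21.2230 = 71.2230

71.2230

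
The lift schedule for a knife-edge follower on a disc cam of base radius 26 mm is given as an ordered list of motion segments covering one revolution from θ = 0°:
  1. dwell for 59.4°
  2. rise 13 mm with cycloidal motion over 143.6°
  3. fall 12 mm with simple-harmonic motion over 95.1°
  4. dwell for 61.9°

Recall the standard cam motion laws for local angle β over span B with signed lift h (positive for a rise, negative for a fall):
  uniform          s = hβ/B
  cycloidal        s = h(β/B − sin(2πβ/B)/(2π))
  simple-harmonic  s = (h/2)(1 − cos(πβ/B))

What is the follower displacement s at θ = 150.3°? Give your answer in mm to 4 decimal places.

seg 1 [0°–59.4°] dwell: s stays 0.0000
seg 2 [59.4°–203°] cycloidal, h=13: θ=150.3° here. β=90.9, B=143.6. 13·(0.6330 − sin(2π·0.6330)/(2π)) = 9.7639 → s = 9.7639

9.7639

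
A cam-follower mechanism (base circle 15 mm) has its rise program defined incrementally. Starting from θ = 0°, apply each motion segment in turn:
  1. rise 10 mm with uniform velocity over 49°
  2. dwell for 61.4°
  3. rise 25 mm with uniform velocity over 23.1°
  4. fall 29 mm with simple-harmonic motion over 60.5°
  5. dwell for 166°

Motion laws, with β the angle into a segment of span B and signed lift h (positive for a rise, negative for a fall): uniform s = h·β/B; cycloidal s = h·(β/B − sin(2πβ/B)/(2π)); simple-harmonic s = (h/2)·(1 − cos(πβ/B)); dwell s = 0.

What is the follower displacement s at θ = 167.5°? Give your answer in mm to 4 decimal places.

seg 1 [0°–49°] uniform, h=10: full span → s += 10 → s = 10.0000
seg 2 [49°–110.4°] dwell: s stays 10.0000
seg 3 [110.4°–133.5°] uniform, h=25: full span → s += 25 → s = 35.0000
seg 4 [133.5°–194°] simple-harmonic, h=-29: θ=167.5° here. β=34, B=60.5. -29/2·(1 − cos(π·0.5620)) = -17.3057 → s = 17.6943

17.6943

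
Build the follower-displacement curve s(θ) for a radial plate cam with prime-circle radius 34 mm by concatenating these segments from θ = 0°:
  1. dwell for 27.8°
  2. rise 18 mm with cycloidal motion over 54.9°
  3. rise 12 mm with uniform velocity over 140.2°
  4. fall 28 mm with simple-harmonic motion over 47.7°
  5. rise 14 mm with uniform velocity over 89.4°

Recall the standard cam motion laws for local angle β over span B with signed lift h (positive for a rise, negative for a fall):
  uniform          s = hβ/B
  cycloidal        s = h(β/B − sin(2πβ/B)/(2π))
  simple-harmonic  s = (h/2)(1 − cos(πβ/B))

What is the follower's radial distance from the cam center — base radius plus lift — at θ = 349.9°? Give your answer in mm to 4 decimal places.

seg 1 [0°–27.8°] dwell: s stays 0.0000
seg 2 [27.8°–82.7°] cycloidal, h=18: full span → s += 18 → s = 18.0000
seg 3 [82.7°–222.9°] uniform, h=12: full span → s += 12 → s = 30.0000
seg 4 [222.9°–270.6°] simple-harmonic, h=-28: full span → s += -28 → s = 2.0000
seg 5 [270.6°–360°] uniform, h=14: θ=349.9° here. β=79.3, B=89.4. 14·79.3/89.4 = 12.4183 → s = 14.4183
radial distance = base radius + s = 34 + 14.4183 = 48.4183

48.4183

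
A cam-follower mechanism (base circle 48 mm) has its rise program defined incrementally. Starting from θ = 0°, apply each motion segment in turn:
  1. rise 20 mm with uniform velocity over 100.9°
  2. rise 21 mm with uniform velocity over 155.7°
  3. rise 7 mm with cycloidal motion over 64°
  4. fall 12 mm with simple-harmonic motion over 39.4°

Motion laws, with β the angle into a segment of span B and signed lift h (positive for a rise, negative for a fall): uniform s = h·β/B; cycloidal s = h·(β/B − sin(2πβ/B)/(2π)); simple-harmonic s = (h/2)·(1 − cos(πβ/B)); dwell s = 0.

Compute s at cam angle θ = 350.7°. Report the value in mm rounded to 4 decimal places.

seg 1 [0°–100.9°] uniform, h=20: full span → s += 20 → s = 20.0000
seg 2 [100.9°–256.6°] uniform, h=21: full span → s += 21 → s = 41.0000
seg 3 [256.6°–320.6°] cycloidal, h=7: full span → s += 7 → s = 48.0000
seg 4 [320.6°–360°] simple-harmonic, h=-12: θ=350.7° here. β=30.1, B=39.4. -12/2·(1 − cos(π·0.7640)) = -10.4246 → s = 37.5754

37.5754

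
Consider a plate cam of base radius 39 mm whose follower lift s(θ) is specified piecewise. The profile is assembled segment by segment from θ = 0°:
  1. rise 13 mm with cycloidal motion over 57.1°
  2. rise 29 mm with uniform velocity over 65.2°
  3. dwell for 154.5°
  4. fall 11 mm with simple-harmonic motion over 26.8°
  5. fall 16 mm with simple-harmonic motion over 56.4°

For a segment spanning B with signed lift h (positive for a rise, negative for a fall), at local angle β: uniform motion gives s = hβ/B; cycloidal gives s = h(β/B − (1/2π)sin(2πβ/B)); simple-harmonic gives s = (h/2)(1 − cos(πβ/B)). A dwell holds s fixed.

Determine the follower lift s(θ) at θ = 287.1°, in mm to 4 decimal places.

seg 1 [0°–57.1°] cycloidal, h=13: full span → s += 13 → s = 13.0000
seg 2 [57.1°–122.3°] uniform, h=29: full span → s += 29 → s = 42.0000
seg 3 [122.3°–276.8°] dwell: s stays 42.0000
seg 4 [276.8°–303.6°] simple-harmonic, h=-11: θ=287.1° here. β=10.3, B=26.8. -11/2·(1 − cos(π·0.3843)) = -3.5450 → s = 38.4550

38.4550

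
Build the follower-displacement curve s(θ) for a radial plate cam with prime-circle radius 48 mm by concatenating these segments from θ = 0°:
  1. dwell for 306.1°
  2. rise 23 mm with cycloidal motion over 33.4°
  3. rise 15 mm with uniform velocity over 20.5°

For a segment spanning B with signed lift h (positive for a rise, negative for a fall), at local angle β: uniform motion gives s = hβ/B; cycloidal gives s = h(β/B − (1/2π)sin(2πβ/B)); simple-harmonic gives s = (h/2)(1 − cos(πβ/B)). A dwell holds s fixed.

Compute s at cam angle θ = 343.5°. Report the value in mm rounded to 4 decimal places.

seg 1 [0°–306.1°] dwell: s stays 0.0000
seg 2 [306.1°–339.5°] cycloidal, h=23: full span → s += 23 → s = 23.0000
seg 3 [339.5°–360°] uniform, h=15: θ=343.5° here. β=4, B=20.5. 15·4/20.5 = 2.9268 → s = 25.9268

25.9268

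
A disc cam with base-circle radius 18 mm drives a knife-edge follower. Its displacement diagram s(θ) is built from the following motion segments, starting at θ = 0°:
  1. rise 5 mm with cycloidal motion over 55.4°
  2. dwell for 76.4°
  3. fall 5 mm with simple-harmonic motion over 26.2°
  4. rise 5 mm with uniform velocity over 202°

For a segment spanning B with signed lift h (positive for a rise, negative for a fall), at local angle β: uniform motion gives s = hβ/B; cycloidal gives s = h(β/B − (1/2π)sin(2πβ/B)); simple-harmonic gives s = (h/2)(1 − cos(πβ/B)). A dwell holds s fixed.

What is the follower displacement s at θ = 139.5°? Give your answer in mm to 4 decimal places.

seg 1 [0°–55.4°] cycloidal, h=5: full span → s += 5 → s = 5.0000
seg 2 [55.4°–131.8°] dwell: s stays 5.0000
seg 3 [131.8°–158°] simple-harmonic, h=-5: θ=139.5° here. β=7.7, B=26.2. -5/2·(1 − cos(π·0.2939)) = -0.9920 → s = 4.0080

4.0080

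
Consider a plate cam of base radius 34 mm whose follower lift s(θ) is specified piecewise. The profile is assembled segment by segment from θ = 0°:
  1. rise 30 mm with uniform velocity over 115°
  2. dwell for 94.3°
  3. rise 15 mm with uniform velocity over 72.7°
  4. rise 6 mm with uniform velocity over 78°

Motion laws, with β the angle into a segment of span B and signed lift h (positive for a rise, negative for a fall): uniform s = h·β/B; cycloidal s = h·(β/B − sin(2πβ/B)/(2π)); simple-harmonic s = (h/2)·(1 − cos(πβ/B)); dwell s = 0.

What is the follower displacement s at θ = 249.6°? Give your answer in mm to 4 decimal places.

seg 1 [0°–115°] uniform, h=30: full span → s += 30 → s = 30.0000
seg 2 [115°–209.3°] dwell: s stays 30.0000
seg 3 [209.3°–282°] uniform, h=15: θ=249.6° here. β=40.3, B=72.7. 15·40.3/72.7 = 8.3150 → s = 38.3150

38.3150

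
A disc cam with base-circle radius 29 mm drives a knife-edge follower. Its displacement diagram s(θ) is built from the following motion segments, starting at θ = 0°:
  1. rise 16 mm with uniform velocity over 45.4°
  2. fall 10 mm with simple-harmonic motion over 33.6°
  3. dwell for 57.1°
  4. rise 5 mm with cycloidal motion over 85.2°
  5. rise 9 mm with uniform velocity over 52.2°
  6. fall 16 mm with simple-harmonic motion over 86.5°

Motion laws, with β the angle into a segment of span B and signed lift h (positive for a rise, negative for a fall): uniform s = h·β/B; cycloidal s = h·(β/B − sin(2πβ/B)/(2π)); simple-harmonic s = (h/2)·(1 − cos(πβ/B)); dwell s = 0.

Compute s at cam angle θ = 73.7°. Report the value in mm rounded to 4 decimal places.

seg 1 [0°–45.4°] uniform, h=16: full span → s += 16 → s = 16.0000
seg 2 [45.4°–79°] simple-harmonic, h=-10: θ=73.7° here. β=28.3, B=33.6. -10/2·(1 − cos(π·0.8423)) = -9.3985 → s = 6.6015

6.6015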